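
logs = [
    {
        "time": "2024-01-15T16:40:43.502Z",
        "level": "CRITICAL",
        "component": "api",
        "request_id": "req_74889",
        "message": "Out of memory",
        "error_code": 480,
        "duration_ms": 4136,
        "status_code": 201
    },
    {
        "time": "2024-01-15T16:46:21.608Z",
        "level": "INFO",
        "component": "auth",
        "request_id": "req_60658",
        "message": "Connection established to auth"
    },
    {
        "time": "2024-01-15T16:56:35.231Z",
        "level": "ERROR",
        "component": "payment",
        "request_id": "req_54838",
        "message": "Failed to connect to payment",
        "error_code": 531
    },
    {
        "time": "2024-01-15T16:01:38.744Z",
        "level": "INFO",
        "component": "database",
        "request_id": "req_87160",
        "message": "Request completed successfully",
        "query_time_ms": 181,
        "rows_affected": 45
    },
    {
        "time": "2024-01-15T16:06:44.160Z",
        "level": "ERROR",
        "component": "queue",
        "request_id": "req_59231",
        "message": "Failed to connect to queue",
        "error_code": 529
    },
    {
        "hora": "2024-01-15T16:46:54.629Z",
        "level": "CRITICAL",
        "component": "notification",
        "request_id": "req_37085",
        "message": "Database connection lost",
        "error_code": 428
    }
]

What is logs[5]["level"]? "CRITICAL"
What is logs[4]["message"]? "Failed to connect to queue"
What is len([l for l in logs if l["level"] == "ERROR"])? 2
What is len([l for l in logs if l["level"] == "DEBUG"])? 0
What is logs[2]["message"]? "Failed to connect to payment"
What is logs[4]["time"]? "2024-01-15T16:06:44.160Z"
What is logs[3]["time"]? "2024-01-15T16:01:38.744Z"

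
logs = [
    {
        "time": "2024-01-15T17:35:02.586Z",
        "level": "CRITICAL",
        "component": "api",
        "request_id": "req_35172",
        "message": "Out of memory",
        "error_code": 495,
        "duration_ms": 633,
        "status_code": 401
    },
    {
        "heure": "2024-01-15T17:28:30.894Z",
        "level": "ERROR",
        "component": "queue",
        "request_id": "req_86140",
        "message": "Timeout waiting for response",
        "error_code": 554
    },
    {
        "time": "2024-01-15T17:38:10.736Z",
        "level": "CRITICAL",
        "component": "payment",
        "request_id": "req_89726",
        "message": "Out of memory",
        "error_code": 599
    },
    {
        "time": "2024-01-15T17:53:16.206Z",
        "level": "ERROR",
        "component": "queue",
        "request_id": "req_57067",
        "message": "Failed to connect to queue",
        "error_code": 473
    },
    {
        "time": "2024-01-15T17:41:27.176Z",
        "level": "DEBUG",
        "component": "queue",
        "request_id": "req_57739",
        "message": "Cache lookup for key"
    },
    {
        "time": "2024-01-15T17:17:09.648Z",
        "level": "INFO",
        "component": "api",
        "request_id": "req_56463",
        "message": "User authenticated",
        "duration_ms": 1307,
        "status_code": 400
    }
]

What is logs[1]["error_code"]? 554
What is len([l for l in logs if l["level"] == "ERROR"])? 2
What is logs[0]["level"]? "CRITICAL"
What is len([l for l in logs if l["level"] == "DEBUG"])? 1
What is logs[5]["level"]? "INFO"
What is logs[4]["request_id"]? "req_57739"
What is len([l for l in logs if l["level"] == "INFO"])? 1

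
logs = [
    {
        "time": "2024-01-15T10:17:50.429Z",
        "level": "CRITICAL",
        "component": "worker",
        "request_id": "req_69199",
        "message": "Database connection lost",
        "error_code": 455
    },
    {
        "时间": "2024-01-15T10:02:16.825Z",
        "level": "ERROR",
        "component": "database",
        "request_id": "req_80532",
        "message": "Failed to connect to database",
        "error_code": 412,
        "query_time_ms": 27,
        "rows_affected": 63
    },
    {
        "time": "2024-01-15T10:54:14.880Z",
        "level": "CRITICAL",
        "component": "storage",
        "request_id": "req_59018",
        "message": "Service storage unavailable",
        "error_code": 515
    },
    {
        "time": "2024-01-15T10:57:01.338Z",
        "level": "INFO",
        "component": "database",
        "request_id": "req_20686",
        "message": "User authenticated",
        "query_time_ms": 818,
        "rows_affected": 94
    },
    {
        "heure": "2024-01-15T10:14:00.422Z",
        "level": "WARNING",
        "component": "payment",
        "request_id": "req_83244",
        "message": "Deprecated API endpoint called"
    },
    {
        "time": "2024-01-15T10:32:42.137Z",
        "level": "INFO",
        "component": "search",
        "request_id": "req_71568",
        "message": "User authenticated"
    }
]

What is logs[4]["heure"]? "2024-01-15T10:14:00.422Z"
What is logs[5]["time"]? "2024-01-15T10:32:42.137Z"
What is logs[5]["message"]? "User authenticated"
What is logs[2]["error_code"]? 515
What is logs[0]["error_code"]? 455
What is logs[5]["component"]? "search"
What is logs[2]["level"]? "CRITICAL"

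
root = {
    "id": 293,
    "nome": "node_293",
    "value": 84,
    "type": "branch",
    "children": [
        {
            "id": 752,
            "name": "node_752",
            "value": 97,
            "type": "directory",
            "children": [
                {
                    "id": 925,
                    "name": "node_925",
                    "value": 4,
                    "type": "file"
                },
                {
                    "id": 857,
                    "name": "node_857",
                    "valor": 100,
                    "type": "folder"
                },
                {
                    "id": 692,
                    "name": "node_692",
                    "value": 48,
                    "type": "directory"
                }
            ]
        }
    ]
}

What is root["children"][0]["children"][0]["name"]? "node_925"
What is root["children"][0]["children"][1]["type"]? "folder"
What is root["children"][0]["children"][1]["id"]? 857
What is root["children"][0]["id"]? 752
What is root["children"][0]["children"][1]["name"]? "node_857"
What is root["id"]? 293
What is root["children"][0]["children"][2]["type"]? "directory"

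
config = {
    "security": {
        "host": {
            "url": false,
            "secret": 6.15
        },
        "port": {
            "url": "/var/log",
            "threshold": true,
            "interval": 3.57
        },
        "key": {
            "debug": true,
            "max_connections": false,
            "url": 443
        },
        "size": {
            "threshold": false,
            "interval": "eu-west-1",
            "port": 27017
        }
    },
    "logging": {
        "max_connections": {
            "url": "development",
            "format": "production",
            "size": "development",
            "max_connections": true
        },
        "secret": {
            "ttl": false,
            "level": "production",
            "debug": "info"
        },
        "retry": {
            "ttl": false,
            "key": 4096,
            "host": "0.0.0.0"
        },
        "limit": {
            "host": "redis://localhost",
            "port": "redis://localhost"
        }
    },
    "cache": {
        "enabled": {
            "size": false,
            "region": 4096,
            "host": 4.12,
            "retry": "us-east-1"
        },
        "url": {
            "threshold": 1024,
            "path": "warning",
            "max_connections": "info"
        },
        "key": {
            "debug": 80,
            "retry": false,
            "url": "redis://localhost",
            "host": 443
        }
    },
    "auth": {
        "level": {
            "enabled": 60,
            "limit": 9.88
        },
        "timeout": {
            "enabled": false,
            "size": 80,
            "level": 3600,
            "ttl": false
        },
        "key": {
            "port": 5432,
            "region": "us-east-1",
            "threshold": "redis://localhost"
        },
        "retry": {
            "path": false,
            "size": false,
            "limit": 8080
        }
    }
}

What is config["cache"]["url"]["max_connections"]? "info"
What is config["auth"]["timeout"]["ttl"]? False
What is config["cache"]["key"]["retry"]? False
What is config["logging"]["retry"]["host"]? "0.0.0.0"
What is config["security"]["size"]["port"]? 27017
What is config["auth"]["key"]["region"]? "us-east-1"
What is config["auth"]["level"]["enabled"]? 60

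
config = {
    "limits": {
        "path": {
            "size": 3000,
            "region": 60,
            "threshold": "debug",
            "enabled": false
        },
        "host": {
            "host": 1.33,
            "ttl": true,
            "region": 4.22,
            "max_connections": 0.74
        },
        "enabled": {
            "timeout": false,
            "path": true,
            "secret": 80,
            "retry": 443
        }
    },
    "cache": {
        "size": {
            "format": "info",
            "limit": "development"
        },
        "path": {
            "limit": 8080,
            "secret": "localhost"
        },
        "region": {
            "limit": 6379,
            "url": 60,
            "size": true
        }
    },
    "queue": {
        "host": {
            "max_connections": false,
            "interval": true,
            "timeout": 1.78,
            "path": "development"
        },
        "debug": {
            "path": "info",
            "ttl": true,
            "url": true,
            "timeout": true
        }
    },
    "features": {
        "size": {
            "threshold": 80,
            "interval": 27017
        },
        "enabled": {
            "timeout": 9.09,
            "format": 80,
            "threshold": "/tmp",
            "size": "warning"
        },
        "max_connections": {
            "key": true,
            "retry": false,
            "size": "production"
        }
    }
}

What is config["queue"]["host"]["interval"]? True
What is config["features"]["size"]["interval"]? 27017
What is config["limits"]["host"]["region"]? 4.22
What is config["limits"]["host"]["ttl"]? True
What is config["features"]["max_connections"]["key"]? True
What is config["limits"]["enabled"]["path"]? True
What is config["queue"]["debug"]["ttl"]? True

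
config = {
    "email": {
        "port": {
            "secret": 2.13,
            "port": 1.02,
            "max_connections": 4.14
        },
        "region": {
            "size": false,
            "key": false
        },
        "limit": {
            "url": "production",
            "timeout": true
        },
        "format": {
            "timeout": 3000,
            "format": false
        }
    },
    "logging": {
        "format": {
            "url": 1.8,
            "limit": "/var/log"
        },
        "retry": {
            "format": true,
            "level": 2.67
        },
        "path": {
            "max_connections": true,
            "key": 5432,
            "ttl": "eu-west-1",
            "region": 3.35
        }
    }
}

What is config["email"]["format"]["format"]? False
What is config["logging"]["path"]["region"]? 3.35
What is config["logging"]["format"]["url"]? 1.8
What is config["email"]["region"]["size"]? False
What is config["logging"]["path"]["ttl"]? "eu-west-1"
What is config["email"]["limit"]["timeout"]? True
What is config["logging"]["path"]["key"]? 5432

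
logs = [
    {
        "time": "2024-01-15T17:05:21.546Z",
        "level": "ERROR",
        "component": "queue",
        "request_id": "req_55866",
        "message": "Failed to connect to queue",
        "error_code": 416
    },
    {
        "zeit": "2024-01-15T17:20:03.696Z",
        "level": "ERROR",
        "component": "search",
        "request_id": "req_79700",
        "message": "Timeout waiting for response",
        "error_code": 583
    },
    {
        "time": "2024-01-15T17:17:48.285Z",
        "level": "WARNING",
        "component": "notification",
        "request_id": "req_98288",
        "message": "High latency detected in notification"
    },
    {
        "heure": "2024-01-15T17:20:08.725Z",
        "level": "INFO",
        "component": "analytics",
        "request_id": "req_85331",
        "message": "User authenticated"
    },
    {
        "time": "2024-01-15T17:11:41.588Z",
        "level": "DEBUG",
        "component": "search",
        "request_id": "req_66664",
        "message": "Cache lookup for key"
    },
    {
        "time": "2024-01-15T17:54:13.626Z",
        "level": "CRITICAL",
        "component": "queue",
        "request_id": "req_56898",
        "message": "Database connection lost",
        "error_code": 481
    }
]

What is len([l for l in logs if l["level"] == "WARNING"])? 1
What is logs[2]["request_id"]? "req_98288"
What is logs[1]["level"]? "ERROR"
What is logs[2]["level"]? "WARNING"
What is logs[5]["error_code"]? 481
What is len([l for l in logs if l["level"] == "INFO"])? 1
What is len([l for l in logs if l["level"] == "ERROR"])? 2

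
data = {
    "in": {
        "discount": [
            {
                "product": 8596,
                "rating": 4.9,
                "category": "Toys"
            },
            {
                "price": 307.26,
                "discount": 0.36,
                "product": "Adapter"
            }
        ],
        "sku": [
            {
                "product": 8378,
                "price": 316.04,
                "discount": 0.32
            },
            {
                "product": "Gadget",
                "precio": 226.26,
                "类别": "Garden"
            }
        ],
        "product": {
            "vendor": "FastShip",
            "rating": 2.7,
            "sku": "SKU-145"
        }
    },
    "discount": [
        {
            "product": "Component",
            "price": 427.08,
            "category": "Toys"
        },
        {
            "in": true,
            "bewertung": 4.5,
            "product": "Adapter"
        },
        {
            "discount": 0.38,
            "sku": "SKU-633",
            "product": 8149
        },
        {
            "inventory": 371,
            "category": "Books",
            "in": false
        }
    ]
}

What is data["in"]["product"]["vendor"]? "FastShip"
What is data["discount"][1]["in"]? True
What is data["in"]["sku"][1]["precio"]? 226.26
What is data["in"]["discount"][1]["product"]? "Adapter"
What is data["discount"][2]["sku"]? "SKU-633"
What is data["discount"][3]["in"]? False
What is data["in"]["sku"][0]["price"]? 316.04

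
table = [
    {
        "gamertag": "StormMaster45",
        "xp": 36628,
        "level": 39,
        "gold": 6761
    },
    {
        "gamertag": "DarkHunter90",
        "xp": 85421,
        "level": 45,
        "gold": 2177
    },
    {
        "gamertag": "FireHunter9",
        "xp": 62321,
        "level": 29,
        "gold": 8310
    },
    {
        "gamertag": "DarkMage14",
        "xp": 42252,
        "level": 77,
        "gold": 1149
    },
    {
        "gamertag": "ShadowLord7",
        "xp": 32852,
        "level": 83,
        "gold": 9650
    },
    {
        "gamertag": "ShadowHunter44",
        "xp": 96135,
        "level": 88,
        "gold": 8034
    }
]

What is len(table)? 6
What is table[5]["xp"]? 96135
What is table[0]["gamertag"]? "StormMaster45"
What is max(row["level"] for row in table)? 88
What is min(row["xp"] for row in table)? 32852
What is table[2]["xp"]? 62321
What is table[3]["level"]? 77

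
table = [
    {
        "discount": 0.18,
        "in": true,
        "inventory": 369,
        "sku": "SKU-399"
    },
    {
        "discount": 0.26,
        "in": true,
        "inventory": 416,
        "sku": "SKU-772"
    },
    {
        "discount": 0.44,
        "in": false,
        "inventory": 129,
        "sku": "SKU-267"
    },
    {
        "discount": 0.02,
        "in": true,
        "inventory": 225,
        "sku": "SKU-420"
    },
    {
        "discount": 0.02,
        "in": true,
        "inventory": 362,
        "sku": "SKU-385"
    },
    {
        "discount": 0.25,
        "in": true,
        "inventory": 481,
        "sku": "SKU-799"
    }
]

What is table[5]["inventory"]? 481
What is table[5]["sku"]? "SKU-799"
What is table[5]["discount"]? 0.25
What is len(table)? 6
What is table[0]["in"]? True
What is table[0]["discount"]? 0.18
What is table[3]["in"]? True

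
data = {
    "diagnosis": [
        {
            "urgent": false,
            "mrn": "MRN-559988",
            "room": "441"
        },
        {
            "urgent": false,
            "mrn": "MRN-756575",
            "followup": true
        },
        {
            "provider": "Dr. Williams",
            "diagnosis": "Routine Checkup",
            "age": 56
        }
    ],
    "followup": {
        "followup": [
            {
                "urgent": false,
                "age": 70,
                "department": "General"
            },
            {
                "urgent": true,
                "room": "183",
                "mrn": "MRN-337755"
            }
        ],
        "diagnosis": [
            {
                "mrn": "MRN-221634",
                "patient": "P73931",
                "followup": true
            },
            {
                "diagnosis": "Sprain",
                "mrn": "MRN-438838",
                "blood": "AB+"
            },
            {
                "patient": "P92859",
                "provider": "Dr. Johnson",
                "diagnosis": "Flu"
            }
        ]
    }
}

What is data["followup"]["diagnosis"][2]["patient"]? "P92859"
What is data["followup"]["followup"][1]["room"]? "183"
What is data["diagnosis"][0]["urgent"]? False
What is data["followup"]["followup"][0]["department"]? "General"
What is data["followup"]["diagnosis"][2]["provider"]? "Dr. Johnson"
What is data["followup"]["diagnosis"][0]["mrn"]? "MRN-221634"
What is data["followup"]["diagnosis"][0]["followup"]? True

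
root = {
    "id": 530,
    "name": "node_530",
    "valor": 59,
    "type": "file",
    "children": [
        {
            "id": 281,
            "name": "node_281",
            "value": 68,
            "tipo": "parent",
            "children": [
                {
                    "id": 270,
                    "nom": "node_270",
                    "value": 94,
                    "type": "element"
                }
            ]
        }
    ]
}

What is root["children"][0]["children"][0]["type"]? "element"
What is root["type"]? "file"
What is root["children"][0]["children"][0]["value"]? 94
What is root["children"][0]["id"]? 281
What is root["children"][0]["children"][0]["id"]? 270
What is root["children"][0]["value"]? 68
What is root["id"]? 530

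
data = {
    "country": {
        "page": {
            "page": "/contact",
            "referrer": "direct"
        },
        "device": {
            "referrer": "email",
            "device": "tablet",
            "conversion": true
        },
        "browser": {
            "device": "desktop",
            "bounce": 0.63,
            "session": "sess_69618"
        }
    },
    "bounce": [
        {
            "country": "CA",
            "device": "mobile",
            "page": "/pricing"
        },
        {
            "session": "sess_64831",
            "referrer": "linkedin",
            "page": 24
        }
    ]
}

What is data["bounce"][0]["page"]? "/pricing"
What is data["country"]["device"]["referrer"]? "email"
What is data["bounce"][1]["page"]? 24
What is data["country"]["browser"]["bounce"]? 0.63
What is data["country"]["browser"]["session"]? "sess_69618"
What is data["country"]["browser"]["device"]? "desktop"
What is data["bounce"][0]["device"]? "mobile"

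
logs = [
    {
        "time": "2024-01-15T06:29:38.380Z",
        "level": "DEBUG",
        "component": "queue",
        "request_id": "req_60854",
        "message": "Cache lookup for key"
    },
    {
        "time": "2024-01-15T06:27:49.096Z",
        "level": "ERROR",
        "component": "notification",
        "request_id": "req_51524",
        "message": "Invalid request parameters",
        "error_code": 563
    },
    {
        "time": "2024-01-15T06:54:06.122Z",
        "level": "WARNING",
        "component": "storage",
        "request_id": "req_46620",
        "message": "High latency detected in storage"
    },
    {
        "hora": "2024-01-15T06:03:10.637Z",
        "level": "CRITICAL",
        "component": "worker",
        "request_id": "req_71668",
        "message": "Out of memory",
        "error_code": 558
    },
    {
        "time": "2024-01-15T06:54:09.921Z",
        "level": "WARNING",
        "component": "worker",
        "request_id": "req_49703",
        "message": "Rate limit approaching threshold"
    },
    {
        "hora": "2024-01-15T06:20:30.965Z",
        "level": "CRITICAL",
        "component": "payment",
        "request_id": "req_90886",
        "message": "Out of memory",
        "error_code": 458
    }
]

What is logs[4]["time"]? "2024-01-15T06:54:09.921Z"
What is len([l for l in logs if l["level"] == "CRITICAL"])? 2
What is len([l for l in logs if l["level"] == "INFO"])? 0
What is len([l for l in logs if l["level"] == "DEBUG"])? 1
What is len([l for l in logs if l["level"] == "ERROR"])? 1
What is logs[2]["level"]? "WARNING"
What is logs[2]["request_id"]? "req_46620"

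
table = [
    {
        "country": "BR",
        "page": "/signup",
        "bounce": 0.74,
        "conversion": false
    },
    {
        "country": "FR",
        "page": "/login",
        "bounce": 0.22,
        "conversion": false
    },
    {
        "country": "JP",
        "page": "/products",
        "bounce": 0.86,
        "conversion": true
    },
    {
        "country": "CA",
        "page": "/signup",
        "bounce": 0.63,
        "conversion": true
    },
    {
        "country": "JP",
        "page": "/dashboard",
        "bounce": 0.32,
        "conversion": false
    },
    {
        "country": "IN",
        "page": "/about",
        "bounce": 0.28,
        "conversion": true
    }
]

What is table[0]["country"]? "BR"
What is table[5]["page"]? "/about"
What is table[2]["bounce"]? 0.86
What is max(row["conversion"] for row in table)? True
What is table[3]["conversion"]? True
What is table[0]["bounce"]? 0.74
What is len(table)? 6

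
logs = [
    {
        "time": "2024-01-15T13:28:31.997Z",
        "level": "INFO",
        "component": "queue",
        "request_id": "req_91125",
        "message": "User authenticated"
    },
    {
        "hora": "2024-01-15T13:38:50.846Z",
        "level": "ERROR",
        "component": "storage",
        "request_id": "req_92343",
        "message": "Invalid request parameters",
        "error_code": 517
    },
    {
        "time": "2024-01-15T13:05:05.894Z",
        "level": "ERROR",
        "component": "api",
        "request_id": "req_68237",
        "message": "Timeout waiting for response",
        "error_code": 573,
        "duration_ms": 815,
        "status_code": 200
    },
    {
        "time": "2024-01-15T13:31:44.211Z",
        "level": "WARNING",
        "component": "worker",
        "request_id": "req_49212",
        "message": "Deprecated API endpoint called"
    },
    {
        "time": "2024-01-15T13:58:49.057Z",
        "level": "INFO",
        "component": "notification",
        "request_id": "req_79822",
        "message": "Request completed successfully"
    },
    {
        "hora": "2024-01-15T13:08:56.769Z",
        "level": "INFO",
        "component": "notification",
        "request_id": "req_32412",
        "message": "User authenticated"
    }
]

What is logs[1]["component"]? "storage"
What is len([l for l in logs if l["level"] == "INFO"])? 3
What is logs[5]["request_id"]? "req_32412"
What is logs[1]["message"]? "Invalid request parameters"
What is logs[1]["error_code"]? 517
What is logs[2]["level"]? "ERROR"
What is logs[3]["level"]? "WARNING"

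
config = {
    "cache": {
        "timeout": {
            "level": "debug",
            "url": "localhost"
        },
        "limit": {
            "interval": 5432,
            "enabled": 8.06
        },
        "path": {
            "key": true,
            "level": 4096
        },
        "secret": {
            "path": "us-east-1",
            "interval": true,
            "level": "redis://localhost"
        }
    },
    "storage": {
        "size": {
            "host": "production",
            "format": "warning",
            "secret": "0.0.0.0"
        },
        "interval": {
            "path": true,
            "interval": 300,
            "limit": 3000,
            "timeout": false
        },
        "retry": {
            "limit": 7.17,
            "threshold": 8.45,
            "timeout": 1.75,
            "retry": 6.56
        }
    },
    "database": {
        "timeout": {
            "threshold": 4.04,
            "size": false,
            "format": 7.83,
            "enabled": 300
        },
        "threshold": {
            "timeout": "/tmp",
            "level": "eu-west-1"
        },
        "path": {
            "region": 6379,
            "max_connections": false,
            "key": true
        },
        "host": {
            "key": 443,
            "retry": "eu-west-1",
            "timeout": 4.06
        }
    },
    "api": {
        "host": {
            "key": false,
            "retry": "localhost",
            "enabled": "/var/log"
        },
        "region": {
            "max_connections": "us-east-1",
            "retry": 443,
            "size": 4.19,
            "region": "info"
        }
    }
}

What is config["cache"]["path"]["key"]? True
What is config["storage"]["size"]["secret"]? "0.0.0.0"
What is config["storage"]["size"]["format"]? "warning"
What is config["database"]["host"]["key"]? 443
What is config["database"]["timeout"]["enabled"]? 300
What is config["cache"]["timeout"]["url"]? "localhost"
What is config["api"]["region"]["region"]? "info"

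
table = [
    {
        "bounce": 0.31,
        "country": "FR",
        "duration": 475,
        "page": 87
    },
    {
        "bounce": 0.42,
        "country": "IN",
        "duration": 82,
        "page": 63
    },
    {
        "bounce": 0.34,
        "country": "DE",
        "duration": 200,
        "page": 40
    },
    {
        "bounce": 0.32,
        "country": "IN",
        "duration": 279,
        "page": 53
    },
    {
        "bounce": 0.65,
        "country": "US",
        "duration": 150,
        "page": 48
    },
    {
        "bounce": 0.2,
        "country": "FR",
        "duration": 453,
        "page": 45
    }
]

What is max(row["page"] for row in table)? 87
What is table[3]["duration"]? 279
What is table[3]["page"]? 53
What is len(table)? 6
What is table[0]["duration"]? 475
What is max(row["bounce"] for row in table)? 0.65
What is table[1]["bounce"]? 0.42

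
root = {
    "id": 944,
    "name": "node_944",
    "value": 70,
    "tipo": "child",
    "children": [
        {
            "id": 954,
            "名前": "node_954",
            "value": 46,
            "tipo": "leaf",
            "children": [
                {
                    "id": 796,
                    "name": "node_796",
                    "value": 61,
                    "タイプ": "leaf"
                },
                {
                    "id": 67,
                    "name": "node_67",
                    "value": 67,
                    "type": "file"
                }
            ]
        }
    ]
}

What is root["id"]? 944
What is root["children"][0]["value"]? 46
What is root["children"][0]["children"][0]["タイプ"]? "leaf"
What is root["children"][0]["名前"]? "node_954"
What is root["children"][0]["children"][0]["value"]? 61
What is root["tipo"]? "child"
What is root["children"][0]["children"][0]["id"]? 796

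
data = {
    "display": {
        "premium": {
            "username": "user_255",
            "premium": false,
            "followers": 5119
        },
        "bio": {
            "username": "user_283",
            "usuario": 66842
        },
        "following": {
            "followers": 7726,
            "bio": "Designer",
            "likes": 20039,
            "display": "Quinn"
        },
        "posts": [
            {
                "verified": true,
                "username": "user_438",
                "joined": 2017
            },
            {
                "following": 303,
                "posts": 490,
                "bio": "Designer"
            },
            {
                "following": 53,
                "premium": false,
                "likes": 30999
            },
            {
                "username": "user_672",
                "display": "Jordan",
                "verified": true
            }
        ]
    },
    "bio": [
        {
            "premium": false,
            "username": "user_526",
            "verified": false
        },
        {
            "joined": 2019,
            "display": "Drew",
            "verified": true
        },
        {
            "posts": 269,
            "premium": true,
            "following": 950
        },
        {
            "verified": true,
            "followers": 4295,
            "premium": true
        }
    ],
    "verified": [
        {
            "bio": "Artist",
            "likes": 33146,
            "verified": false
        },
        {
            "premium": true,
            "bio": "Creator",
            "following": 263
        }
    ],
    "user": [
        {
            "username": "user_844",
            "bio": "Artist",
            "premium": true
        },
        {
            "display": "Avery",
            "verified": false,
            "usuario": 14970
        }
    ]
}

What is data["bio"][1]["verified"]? True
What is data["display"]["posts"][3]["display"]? "Jordan"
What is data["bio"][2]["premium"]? True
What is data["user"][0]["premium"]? True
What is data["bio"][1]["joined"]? 2019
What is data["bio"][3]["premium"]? True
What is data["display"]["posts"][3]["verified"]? True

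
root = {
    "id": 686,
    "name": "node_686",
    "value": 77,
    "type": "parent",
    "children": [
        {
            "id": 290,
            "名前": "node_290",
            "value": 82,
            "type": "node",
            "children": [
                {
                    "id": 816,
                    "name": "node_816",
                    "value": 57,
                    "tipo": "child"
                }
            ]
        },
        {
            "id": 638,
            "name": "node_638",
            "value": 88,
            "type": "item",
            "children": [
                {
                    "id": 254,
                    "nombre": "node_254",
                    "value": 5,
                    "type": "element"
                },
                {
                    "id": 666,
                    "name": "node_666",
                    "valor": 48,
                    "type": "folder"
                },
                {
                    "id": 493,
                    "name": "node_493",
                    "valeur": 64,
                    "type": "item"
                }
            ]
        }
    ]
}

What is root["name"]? "node_686"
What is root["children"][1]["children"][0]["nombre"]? "node_254"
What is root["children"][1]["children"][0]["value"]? 5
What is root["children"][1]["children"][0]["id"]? 254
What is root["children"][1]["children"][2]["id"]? 493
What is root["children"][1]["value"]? 88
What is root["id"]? 686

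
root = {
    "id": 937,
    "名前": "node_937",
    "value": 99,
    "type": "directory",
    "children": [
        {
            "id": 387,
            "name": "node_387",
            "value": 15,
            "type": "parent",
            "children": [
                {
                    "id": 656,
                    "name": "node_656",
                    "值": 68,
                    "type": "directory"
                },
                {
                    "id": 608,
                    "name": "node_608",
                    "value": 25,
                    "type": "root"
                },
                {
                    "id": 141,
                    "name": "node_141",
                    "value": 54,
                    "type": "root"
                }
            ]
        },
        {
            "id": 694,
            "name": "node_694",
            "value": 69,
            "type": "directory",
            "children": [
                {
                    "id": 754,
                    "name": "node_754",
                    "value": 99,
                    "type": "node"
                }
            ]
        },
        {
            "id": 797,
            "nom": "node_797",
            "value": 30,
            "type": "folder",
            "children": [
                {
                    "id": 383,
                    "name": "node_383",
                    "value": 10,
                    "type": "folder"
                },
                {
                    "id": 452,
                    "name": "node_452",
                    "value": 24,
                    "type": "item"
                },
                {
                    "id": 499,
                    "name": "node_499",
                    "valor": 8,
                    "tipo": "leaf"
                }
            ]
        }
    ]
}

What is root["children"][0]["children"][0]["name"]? "node_656"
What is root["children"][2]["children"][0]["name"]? "node_383"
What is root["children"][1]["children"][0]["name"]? "node_754"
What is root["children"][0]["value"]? 15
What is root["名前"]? "node_937"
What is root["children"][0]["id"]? 387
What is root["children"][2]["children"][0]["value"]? 10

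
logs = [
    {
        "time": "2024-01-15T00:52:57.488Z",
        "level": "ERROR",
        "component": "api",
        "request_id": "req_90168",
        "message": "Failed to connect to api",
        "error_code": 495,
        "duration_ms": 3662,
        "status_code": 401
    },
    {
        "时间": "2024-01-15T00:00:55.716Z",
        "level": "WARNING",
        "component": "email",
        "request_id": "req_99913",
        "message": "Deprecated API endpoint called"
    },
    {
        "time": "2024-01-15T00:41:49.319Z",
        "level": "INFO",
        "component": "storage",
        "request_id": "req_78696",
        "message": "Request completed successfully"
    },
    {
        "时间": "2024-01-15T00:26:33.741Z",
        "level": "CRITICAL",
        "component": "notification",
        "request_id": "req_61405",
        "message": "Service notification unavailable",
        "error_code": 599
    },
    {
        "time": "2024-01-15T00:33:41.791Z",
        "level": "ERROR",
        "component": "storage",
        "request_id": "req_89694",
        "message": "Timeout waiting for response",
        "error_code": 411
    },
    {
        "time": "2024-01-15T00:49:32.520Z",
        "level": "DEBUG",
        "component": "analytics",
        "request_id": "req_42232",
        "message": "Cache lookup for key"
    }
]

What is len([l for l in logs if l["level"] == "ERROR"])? 2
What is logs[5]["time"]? "2024-01-15T00:49:32.520Z"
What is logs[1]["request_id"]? "req_99913"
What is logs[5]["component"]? "analytics"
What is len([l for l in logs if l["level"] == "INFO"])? 1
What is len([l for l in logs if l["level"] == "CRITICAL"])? 1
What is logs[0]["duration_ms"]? 3662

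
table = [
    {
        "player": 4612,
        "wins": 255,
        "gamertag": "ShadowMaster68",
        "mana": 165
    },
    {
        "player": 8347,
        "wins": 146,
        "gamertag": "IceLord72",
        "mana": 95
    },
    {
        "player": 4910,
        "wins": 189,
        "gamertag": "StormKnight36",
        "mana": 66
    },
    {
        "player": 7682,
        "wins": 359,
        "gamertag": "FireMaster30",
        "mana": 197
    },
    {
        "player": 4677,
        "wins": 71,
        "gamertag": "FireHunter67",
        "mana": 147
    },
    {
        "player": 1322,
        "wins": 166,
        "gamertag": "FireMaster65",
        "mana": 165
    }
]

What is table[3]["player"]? 7682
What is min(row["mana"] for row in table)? 66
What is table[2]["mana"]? 66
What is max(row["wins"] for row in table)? 359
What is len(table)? 6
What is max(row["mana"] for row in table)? 197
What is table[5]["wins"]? 166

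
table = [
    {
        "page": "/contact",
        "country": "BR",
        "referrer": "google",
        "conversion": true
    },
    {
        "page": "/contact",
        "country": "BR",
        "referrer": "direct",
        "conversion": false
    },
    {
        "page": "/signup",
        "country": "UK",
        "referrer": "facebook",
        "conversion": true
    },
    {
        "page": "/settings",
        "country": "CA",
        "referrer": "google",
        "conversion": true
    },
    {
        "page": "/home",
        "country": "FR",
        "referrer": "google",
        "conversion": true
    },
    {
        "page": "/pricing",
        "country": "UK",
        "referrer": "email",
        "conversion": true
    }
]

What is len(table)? 6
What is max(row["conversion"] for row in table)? True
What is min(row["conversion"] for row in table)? False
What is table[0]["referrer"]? "google"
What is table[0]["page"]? "/contact"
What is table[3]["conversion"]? True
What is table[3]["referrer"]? "google"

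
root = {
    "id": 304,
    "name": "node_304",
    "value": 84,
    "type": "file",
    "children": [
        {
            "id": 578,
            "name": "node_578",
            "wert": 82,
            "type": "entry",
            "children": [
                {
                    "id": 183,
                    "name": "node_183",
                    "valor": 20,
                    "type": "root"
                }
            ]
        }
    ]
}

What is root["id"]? 304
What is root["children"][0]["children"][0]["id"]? 183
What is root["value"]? 84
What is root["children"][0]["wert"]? 82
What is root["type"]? "file"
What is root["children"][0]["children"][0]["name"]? "node_183"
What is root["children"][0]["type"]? "entry"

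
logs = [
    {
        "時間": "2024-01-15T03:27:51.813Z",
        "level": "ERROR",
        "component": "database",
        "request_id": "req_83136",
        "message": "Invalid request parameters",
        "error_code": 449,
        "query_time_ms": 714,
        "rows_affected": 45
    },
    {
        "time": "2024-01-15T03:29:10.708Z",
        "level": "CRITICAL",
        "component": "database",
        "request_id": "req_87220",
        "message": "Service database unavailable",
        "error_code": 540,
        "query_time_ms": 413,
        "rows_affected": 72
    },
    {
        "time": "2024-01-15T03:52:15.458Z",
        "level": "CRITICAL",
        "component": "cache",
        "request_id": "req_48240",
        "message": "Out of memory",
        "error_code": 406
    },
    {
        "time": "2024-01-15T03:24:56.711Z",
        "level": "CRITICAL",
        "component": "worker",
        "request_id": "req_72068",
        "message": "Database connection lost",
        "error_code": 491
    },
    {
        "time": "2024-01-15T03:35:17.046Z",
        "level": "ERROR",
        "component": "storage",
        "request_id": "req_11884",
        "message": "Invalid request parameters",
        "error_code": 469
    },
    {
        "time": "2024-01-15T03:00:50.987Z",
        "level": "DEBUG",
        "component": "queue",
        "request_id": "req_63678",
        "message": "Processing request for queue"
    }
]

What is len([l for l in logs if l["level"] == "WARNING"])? 0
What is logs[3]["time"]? "2024-01-15T03:24:56.711Z"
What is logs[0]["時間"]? "2024-01-15T03:27:51.813Z"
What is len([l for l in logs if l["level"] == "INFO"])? 0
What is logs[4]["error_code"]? 469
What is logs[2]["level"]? "CRITICAL"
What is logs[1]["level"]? "CRITICAL"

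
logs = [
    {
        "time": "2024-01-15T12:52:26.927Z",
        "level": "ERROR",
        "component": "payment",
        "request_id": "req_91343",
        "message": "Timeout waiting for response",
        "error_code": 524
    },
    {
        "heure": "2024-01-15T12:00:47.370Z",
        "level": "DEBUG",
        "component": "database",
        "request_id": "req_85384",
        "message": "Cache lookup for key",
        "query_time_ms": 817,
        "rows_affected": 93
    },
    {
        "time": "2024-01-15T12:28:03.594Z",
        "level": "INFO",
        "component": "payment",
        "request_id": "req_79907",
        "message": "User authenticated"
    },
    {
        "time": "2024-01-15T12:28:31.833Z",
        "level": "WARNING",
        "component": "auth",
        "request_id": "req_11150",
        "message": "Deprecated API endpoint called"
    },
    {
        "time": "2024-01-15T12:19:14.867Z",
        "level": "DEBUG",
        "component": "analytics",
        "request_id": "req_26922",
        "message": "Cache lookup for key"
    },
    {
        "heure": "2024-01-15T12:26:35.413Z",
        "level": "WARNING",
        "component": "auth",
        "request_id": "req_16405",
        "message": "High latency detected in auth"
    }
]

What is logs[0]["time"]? "2024-01-15T12:52:26.927Z"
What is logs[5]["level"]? "WARNING"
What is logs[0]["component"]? "payment"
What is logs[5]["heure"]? "2024-01-15T12:26:35.413Z"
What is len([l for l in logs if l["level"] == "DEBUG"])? 2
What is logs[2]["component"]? "payment"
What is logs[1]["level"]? "DEBUG"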